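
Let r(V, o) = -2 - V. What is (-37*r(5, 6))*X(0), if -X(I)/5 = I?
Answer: 0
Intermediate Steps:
X(I) = -5*I
(-37*r(5, 6))*X(0) = (-37*(-2 - 1*5))*(-5*0) = -37*(-2 - 5)*0 = -37*(-7)*0 = 259*0 = 0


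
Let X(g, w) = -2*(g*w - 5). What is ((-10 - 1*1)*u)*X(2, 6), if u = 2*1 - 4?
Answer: -308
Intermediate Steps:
u = -2 (u = 2 - 4 = -2)
X(g, w) = 10 - 2*g*w (X(g, w) = -2*(-5 + g*w) = 10 - 2*g*w)
((-10 - 1*1)*u)*X(2, 6) = ((-10 - 1*1)*(-2))*(10 - 2*2*6) = ((-10 - 1)*(-2))*(10 - 24) = -11*(-2)*(-14) = 22*(-14) = -308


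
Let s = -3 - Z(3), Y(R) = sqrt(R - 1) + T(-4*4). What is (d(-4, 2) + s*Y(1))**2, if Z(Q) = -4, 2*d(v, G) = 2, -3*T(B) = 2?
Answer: 1/9 ≈ 0.11111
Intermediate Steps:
T(B) = -2/3 (T(B) = -1/3*2 = -2/3)
d(v, G) = 1 (d(v, G) = (1/2)*2 = 1)
Y(R) = -2/3 + sqrt(-1 + R) (Y(R) = sqrt(R - 1) - 2/3 = sqrt(-1 + R) - 2/3 = -2/3 + sqrt(-1 + R))
s = 1 (s = -3 - 1*(-4) = -3 + 4 = 1)
(d(-4, 2) + s*Y(1))**2 = (1 + 1*(-2/3 + sqrt(-1 + 1)))**2 = (1 + 1*(-2/3 + sqrt(0)))**2 = (1 + 1*(-2/3 + 0))**2 = (1 + 1*(-2/3))**2 = (1 - 2/3)**2 = (1/3)**2 = 1/9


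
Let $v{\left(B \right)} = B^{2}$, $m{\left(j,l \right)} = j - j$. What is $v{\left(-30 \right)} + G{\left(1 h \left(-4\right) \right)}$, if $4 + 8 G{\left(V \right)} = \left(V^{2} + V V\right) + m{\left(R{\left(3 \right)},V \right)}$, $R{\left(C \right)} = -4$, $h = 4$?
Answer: $\frac{1927}{2} \approx 963.5$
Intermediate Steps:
$m{\left(j,l \right)} = 0$
$G{\left(V \right)} = - \frac{1}{2} + \frac{V^{2}}{4}$ ($G{\left(V \right)} = - \frac{1}{2} + \frac{\left(V^{2} + V V\right) + 0}{8} = - \frac{1}{2} + \frac{\left(V^{2} + V^{2}\right) + 0}{8} = - \frac{1}{2} + \frac{2 V^{2} + 0}{8} = - \frac{1}{2} + \frac{2 V^{2}}{8} = - \frac{1}{2} + \frac{V^{2}}{4}$)
$v{\left(-30 \right)} + G{\left(1 h \left(-4\right) \right)} = \left(-30\right)^{2} - \left(\frac{1}{2} - \frac{\left(1 \cdot 4 \left(-4\right)\right)^{2}}{4}\right) = 900 - \left(\frac{1}{2} - \frac{\left(4 \left(-4\right)\right)^{2}}{4}\right) = 900 - \left(\frac{1}{2} - \frac{\left(-16\right)^{2}}{4}\right) = 900 + \left(- \frac{1}{2} + \frac{1}{4} \cdot 256\right) = 900 + \left(- \frac{1}{2} + 64\right) = 900 + \frac{127}{2} = \frac{1927}{2}$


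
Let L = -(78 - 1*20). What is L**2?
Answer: 3364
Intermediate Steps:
L = -58 (L = -(78 - 20) = -1*58 = -58)
L**2 = (-58)**2 = 3364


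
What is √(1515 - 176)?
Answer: √1339 ≈ 36.592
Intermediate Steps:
√(1515 - 176) = √1339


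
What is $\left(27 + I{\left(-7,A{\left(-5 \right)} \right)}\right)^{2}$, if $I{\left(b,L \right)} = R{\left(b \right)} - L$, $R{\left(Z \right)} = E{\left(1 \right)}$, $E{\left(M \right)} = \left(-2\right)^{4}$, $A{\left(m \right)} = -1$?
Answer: $1936$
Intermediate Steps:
$E{\left(M \right)} = 16$
$R{\left(Z \right)} = 16$
$I{\left(b,L \right)} = 16 - L$
$\left(27 + I{\left(-7,A{\left(-5 \right)} \right)}\right)^{2} = \left(27 + \left(16 - -1\right)\right)^{2} = \left(27 + \left(16 + 1\right)\right)^{2} = \left(27 + 17\right)^{2} = 44^{2} = 1936$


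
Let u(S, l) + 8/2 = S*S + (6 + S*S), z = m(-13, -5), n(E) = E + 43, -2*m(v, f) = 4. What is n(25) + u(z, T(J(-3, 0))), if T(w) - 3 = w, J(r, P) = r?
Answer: 78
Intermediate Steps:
m(v, f) = -2 (m(v, f) = -1/2*4 = -2)
T(w) = 3 + w
n(E) = 43 + E
z = -2
u(S, l) = 2 + 2*S**2 (u(S, l) = -4 + (S*S + (6 + S*S)) = -4 + (S**2 + (6 + S**2)) = -4 + (6 + 2*S**2) = 2 + 2*S**2)
n(25) + u(z, T(J(-3, 0))) = (43 + 25) + (2 + 2*(-2)**2) = 68 + (2 + 2*4) = 68 + (2 + 8) = 68 + 10 = 78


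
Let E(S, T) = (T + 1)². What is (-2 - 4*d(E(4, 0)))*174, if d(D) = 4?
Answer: -3132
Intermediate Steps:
E(S, T) = (1 + T)²
(-2 - 4*d(E(4, 0)))*174 = (-2 - 4*4)*174 = (-2 - 16)*174 = -18*174 = -3132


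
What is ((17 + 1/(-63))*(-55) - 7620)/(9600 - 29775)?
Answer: 107782/254205 ≈ 0.42400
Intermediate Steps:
((17 + 1/(-63))*(-55) - 7620)/(9600 - 29775) = ((17 - 1/63)*(-55) - 7620)/(-20175) = ((1070/63)*(-55) - 7620)*(-1/20175) = (-58850/63 - 7620)*(-1/20175) = -538910/63*(-1/20175) = 107782/254205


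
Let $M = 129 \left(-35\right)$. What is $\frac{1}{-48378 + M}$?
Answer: $- \frac{1}{52893} \approx -1.8906 \cdot 10^{-5}$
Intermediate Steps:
$M = -4515$
$\frac{1}{-48378 + M} = \frac{1}{-48378 - 4515} = \frac{1}{-52893} = - \frac{1}{52893}$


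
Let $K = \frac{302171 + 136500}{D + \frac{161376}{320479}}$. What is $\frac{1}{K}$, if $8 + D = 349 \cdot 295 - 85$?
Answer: $\frac{32965272274}{140584843409} \approx 0.23449$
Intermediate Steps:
$D = 102862$ ($D = -8 + \left(349 \cdot 295 - 85\right) = -8 + \left(102955 - 85\right) = -8 + 102870 = 102862$)
$K = \frac{140584843409}{32965272274}$ ($K = \frac{302171 + 136500}{102862 + \frac{161376}{320479}} = \frac{438671}{102862 + 161376 \cdot \frac{1}{320479}} = \frac{438671}{102862 + \frac{161376}{320479}} = \frac{438671}{\frac{32965272274}{320479}} = 438671 \cdot \frac{320479}{32965272274} = \frac{140584843409}{32965272274} \approx 4.2646$)
$\frac{1}{K} = \frac{1}{\frac{140584843409}{32965272274}} = \frac{32965272274}{140584843409}$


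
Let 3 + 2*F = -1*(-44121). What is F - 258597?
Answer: -236538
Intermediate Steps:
F = 22059 (F = -3/2 + (-1*(-44121))/2 = -3/2 + (½)*44121 = -3/2 + 44121/2 = 22059)
F - 258597 = 22059 - 258597 = -236538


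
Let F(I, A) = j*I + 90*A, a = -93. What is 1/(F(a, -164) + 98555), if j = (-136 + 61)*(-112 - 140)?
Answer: -1/1673905 ≈ -5.9741e-7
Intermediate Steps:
j = 18900 (j = -75*(-252) = 18900)
F(I, A) = 90*A + 18900*I (F(I, A) = 18900*I + 90*A = 90*A + 18900*I)
1/(F(a, -164) + 98555) = 1/((90*(-164) + 18900*(-93)) + 98555) = 1/((-14760 - 1757700) + 98555) = 1/(-1772460 + 98555) = 1/(-1673905) = -1/1673905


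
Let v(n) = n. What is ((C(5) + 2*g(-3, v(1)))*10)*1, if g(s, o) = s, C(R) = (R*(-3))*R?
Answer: -810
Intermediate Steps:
C(R) = -3*R**2 (C(R) = (-3*R)*R = -3*R**2)
((C(5) + 2*g(-3, v(1)))*10)*1 = ((-3*5**2 + 2*(-3))*10)*1 = ((-3*25 - 6)*10)*1 = ((-75 - 6)*10)*1 = -81*10*1 = -810*1 = -810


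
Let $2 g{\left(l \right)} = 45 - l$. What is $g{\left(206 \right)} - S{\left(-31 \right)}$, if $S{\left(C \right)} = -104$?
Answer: $\frac{47}{2} \approx 23.5$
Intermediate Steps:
$g{\left(l \right)} = \frac{45}{2} - \frac{l}{2}$ ($g{\left(l \right)} = \frac{45 - l}{2} = \frac{45}{2} - \frac{l}{2}$)
$g{\left(206 \right)} - S{\left(-31 \right)} = \left(\frac{45}{2} - 103\right) - -104 = \left(\frac{45}{2} - 103\right) + 104 = - \frac{161}{2} + 104 = \frac{47}{2}$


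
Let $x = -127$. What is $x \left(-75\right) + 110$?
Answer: $9635$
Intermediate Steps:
$x \left(-75\right) + 110 = \left(-127\right) \left(-75\right) + 110 = 9525 + 110 = 9635$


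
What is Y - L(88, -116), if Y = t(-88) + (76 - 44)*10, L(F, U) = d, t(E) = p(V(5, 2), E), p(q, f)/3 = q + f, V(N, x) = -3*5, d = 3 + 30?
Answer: -22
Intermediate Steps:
d = 33
V(N, x) = -15
p(q, f) = 3*f + 3*q (p(q, f) = 3*(q + f) = 3*(f + q) = 3*f + 3*q)
t(E) = -45 + 3*E (t(E) = 3*E + 3*(-15) = 3*E - 45 = -45 + 3*E)
L(F, U) = 33
Y = 11 (Y = (-45 + 3*(-88)) + (76 - 44)*10 = (-45 - 264) + 32*10 = -309 + 320 = 11)
Y - L(88, -116) = 11 - 1*33 = 11 - 33 = -22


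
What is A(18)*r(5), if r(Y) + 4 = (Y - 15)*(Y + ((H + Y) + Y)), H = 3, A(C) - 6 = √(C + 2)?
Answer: -1104 - 368*√5 ≈ -1926.9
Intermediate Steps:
A(C) = 6 + √(2 + C) (A(C) = 6 + √(C + 2) = 6 + √(2 + C))
r(Y) = -4 + (-15 + Y)*(3 + 3*Y) (r(Y) = -4 + (Y - 15)*(Y + ((3 + Y) + Y)) = -4 + (-15 + Y)*(Y + (3 + 2*Y)) = -4 + (-15 + Y)*(3 + 3*Y))
A(18)*r(5) = (6 + √(2 + 18))*(-49 - 42*5 + 3*5²) = (6 + √20)*(-49 - 210 + 3*25) = (6 + 2*√5)*(-49 - 210 + 75) = (6 + 2*√5)*(-184) = -1104 - 368*√5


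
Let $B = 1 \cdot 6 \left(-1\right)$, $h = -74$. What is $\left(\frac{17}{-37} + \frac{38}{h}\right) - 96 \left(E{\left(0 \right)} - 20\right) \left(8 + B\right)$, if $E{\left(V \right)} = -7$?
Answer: $\frac{191772}{37} \approx 5183.0$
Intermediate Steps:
$B = -6$ ($B = 6 \left(-1\right) = -6$)
$\left(\frac{17}{-37} + \frac{38}{h}\right) - 96 \left(E{\left(0 \right)} - 20\right) \left(8 + B\right) = \left(\frac{17}{-37} + \frac{38}{-74}\right) - 96 \left(-7 - 20\right) \left(8 - 6\right) = \left(17 \left(- \frac{1}{37}\right) + 38 \left(- \frac{1}{74}\right)\right) - 96 \left(\left(-27\right) 2\right) = \left(- \frac{17}{37} - \frac{19}{37}\right) - -5184 = - \frac{36}{37} + 5184 = \frac{191772}{37}$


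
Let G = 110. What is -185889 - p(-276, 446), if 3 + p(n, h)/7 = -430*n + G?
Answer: -1017398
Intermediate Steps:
p(n, h) = 749 - 3010*n (p(n, h) = -21 + 7*(-430*n + 110) = -21 + 7*(110 - 430*n) = -21 + (770 - 3010*n) = 749 - 3010*n)
-185889 - p(-276, 446) = -185889 - (749 - 3010*(-276)) = -185889 - (749 + 830760) = -185889 - 1*831509 = -185889 - 831509 = -1017398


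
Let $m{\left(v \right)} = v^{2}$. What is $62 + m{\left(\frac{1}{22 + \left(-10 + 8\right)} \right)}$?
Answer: $\frac{24801}{400} \approx 62.003$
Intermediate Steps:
$62 + m{\left(\frac{1}{22 + \left(-10 + 8\right)} \right)} = 62 + \left(\frac{1}{22 + \left(-10 + 8\right)}\right)^{2} = 62 + \left(\frac{1}{22 - 2}\right)^{2} = 62 + \left(\frac{1}{20}\right)^{2} = 62 + \frac{1}{400} = \frac{24801}{400}$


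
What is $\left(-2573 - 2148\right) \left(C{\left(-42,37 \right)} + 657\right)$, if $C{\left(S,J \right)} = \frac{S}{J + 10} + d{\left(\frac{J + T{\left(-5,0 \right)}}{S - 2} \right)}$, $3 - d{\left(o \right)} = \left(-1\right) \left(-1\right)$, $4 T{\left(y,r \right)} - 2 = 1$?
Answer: $- \frac{146025251}{47} \approx -3.1069 \cdot 10^{6}$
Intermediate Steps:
$T{\left(y,r \right)} = \frac{3}{4}$ ($T{\left(y,r \right)} = \frac{1}{2} + \frac{1}{4} \cdot 1 = \frac{1}{2} + \frac{1}{4} = \frac{3}{4}$)
$d{\left(o \right)} = 2$ ($d{\left(o \right)} = 3 - \left(-1\right) \left(-1\right) = 3 - 1 = 2$)
$C{\left(S,J \right)} = 2 + \frac{S}{10 + J}$ ($C{\left(S,J \right)} = \frac{S}{J + 10} + 2 = \frac{S}{10 + J} + 2 = 2 + \frac{S}{10 + J}$)
$\left(-2573 - 2148\right) \left(C{\left(-42,37 \right)} + 657\right) = \left(-2573 - 2148\right) \left(\frac{20 - 42 + 2 \cdot 37}{10 + 37} + 657\right) = - 4721 \left(\frac{20 - 42 + 74}{47} + 657\right) = - 4721 \left(\frac{1}{47} \cdot 52 + 657\right) = - 4721 \left(\frac{52}{47} + 657\right) = \left(-4721\right) \frac{30931}{47} = - \frac{146025251}{47}$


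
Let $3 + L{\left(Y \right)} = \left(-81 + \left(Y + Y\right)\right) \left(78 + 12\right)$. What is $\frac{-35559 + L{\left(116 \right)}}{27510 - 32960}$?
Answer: $\frac{10986}{2725} \approx 4.0316$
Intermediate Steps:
$L{\left(Y \right)} = -7293 + 180 Y$ ($L{\left(Y \right)} = -3 + \left(-81 + \left(Y + Y\right)\right) \left(78 + 12\right) = -3 + \left(-81 + 2 Y\right) 90 = -3 + \left(-7290 + 180 Y\right) = -7293 + 180 Y$)
$\frac{-35559 + L{\left(116 \right)}}{27510 - 32960} = \frac{-35559 + \left(-7293 + 180 \cdot 116\right)}{27510 - 32960} = \frac{-35559 + \left(-7293 + 20880\right)}{-5450} = \left(-35559 + 13587\right) \left(- \frac{1}{5450}\right) = \left(-21972\right) \left(- \frac{1}{5450}\right) = \frac{10986}{2725}$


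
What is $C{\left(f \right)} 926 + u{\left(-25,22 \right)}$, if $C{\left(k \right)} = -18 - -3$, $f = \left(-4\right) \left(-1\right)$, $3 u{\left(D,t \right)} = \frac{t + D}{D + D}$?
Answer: $- \frac{694499}{50} \approx -13890.0$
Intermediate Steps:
$u{\left(D,t \right)} = \frac{D + t}{6 D}$ ($u{\left(D,t \right)} = \frac{\left(t + D\right) \frac{1}{D + D}}{3} = \frac{\left(D + t\right) \frac{1}{2 D}}{3} = \frac{\frac{1}{2} \frac{1}{D} \left(D + t\right)}{3} = \frac{D + t}{6 D}$)
$f = 4$
$C{\left(k \right)} = -15$ ($C{\left(k \right)} = -18 + 3 = -15$)
$C{\left(f \right)} 926 + u{\left(-25,22 \right)} = \left(-15\right) 926 + \frac{-25 + 22}{6 \left(-25\right)} = -13890 + \frac{1}{6} \left(- \frac{1}{25}\right) \left(-3\right) = -13890 + \frac{1}{50} = - \frac{694499}{50}$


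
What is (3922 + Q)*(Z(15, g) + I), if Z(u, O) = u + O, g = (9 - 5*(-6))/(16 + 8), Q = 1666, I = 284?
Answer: 3359785/2 ≈ 1.6799e+6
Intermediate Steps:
g = 13/8 (g = (9 + 30)/24 = 39*(1/24) = 13/8 ≈ 1.6250)
Z(u, O) = O + u
(3922 + Q)*(Z(15, g) + I) = (3922 + 1666)*((13/8 + 15) + 284) = 5588*(133/8 + 284) = 5588*(2405/8) = 3359785/2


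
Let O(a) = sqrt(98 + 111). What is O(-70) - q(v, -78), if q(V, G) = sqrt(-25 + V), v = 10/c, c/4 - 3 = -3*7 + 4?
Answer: sqrt(209) - I*sqrt(4935)/14 ≈ 14.457 - 5.0178*I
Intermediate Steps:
c = -56 (c = 12 + 4*(-3*7 + 4) = 12 + 4*(-21 + 4) = 12 + 4*(-17) = 12 - 68 = -56)
v = -5/28 (v = 10/(-56) = 10*(-1/56) = -5/28 ≈ -0.17857)
O(a) = sqrt(209)
O(-70) - q(v, -78) = sqrt(209) - sqrt(-25 - 5/28) = sqrt(209) - sqrt(-705/28) = sqrt(209) - I*sqrt(4935)/14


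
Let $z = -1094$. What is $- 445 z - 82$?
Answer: $486748$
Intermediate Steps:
$- 445 z - 82 = \left(-445\right) \left(-1094\right) - 82 = 486830 - 82 = 486748$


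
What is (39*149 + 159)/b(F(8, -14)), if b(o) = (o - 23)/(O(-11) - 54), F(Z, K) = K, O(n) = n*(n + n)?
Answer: -1122360/37 ≈ -30334.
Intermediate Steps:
O(n) = 2*n² (O(n) = n*(2*n) = 2*n²)
b(o) = -23/188 + o/188 (b(o) = (o - 23)/(2*(-11)² - 54) = (-23 + o)/(2*121 - 54) = (-23 + o)/(242 - 54) = (-23 + o)/188 = (-23 + o)*(1/188) = -23/188 + o/188)
(39*149 + 159)/b(F(8, -14)) = (39*149 + 159)/(-23/188 + (1/188)*(-14)) = (5811 + 159)/(-23/188 - 7/94) = 5970/(-37/188) = 5970*(-188/37) = -1122360/37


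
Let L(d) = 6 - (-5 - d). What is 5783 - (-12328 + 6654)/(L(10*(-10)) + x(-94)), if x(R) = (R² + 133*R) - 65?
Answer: 11042693/1910 ≈ 5781.5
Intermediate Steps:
L(d) = 11 + d (L(d) = 6 + (5 + d) = 11 + d)
x(R) = -65 + R² + 133*R
5783 - (-12328 + 6654)/(L(10*(-10)) + x(-94)) = 5783 - (-12328 + 6654)/((11 + 10*(-10)) + (-65 + (-94)² + 133*(-94))) = 5783 - (-5674)/((11 - 100) + (-65 + 8836 - 12502)) = 5783 - (-5674)/(-89 - 3731) = 5783 - (-5674)/(-3820) = 5783 - (-5674)*(-1)/3820 = 5783 - 1*2837/1910 = 5783 - 2837/1910 = 11042693/1910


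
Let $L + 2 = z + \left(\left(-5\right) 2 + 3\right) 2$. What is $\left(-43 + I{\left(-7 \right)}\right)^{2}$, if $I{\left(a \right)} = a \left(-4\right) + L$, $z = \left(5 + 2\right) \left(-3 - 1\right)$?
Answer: $3481$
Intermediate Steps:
$z = -28$ ($z = 7 \left(-4\right) = -28$)
$L = -44$ ($L = -2 - \left(28 - \left(\left(-5\right) 2 + 3\right) 2\right) = -2 - \left(28 - \left(-10 + 3\right) 2\right) = -2 - 42 = -44$)
$I{\left(a \right)} = -44 - 4 a$ ($I{\left(a \right)} = a \left(-4\right) - 44 = - 4 a - 44 = -44 - 4 a$)
$\left(-43 + I{\left(-7 \right)}\right)^{2} = \left(-43 - 16\right)^{2} = \left(-59\right)^{2} = 3481$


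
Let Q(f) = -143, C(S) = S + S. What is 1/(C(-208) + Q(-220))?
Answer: -1/559 ≈ -0.0017889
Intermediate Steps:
C(S) = 2*S
1/(C(-208) + Q(-220)) = 1/(2*(-208) - 143) = 1/(-416 - 143) = 1/(-559) = -1/559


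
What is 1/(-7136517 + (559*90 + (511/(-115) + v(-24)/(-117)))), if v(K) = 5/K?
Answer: -322920/2288279398753 ≈ -1.4112e-7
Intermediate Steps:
1/(-7136517 + (559*90 + (511/(-115) + v(-24)/(-117)))) = 1/(-7136517 + (559*90 + (511/(-115) + (5/(-24))/(-117)))) = 1/(-7136517 + (50310 + (511*(-1/115) + (5*(-1/24))*(-1/117)))) = 1/(-7136517 + (50310 + (-511/115 - 5/24*(-1/117)))) = 1/(-7136517 + (50310 + (-511/115 + 5/2808))) = 1/(-7136517 + (50310 - 1434313/322920)) = 1/(-7136517 + 16244670887/322920) = 1/(-2288279398753/322920) = -322920/2288279398753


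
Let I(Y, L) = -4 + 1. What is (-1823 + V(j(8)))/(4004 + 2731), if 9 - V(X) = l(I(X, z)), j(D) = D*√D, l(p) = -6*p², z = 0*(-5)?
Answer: -352/1347 ≈ -0.26132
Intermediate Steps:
z = 0
I(Y, L) = -3
j(D) = D^(3/2)
V(X) = 63 (V(X) = 9 - (-6)*(-3)² = 9 - (-6)*9 = 9 - 1*(-54) = 9 + 54 = 63)
(-1823 + V(j(8)))/(4004 + 2731) = (-1823 + 63)/(4004 + 2731) = -1760/6735 = -1760*1/6735 = -352/1347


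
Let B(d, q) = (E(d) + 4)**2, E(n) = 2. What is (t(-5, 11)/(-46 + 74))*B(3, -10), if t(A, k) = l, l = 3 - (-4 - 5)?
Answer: 108/7 ≈ 15.429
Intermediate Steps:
l = 12 (l = 3 - 1*(-9) = 3 + 9 = 12)
t(A, k) = 12
B(d, q) = 36 (B(d, q) = (2 + 4)**2 = 6**2 = 36)
(t(-5, 11)/(-46 + 74))*B(3, -10) = (12/(-46 + 74))*36 = (12/28)*36 = ((1/28)*12)*36 = (3/7)*36 = 108/7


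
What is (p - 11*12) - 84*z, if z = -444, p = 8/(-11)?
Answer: 408796/11 ≈ 37163.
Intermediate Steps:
p = -8/11 (p = 8*(-1/11) = -8/11 ≈ -0.72727)
(p - 11*12) - 84*z = (-8/11 - 11*12) - 84*(-444) = (-8/11 - 132) + 37296 = -1460/11 + 37296 = 408796/11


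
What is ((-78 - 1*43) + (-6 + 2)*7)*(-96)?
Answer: 14304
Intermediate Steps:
((-78 - 1*43) + (-6 + 2)*7)*(-96) = ((-78 - 43) - 4*7)*(-96) = (-121 - 28)*(-96) = -149*(-96) = 14304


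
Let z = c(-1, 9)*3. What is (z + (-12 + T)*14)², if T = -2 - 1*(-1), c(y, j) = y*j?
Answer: 43681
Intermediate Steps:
c(y, j) = j*y
T = -1 (T = -2 + 1 = -1)
z = -27 (z = (9*(-1))*3 = -9*3 = -27)
(z + (-12 + T)*14)² = (-27 + (-12 - 1)*14)² = (-27 - 13*14)² = (-27 - 182)² = (-209)² = 43681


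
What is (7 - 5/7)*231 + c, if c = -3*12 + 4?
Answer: 1420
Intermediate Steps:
c = -32 (c = -36 + 4 = -32)
(7 - 5/7)*231 + c = (7 - 5/7)*231 - 32 = (44/7)*231 - 32 = 1452 - 32 = 1420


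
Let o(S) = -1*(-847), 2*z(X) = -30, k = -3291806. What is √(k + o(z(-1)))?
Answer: I*√3290959 ≈ 1814.1*I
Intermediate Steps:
z(X) = -15 (z(X) = (½)*(-30) = -15)
o(S) = 847
√(k + o(z(-1))) = √(-3291806 + 847) = √(-3290959) = I*√3290959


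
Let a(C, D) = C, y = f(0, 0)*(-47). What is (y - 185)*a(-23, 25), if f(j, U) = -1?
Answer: 3174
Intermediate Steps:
y = 47 (y = -1*(-47) = 47)
(y - 185)*a(-23, 25) = (47 - 185)*(-23) = -138*(-23) = 3174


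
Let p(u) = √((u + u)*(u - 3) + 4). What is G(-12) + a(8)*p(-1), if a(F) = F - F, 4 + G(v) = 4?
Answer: 0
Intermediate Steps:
G(v) = 0 (G(v) = -4 + 4 = 0)
a(F) = 0
p(u) = √(4 + 2*u*(-3 + u)) (p(u) = √((2*u)*(-3 + u) + 4) = √(2*u*(-3 + u) + 4) = √(4 + 2*u*(-3 + u)))
G(-12) + a(8)*p(-1) = 0 + 0*√(4 - 6*(-1) + 2*(-1)²) = 0 + 0*√(4 + 6 + 2*1) = 0 + 0*√(4 + 6 + 2) = 0 + 0*√12 = 0 + 0*(2*√3) = 0 + 0 = 0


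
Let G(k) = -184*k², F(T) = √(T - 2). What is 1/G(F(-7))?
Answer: 1/1656 ≈ 0.00060386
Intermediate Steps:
F(T) = √(-2 + T)
1/G(F(-7)) = 1/(-184*(√(-2 - 7))²) = 1/(-184*(√(-9))²) = 1/(-184*(3*I)²) = 1/(-184*(-9)) = 1/1656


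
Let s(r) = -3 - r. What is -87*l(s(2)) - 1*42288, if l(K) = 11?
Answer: -43245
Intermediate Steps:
-87*l(s(2)) - 1*42288 = -87*11 - 1*42288 = -957 - 42288 = -43245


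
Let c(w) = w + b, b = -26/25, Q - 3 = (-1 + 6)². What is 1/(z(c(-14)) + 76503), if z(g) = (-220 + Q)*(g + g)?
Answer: 25/2056959 ≈ 1.2154e-5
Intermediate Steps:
Q = 28 (Q = 3 + (-1 + 6)² = 3 + 5² = 3 + 25 = 28)
b = -26/25 (b = -26*1/25 = -26/25 ≈ -1.0400)
c(w) = -26/25 + w (c(w) = w - 26/25 = -26/25 + w)
z(g) = -384*g (z(g) = (-220 + 28)*(g + g) = -384*g)
1/(z(c(-14)) + 76503) = 1/(-384*(-26/25 - 14) + 76503) = 1/(-384*(-376/25) + 76503) = 1/(144384/25 + 76503) = 1/(2056959/25) = 25/2056959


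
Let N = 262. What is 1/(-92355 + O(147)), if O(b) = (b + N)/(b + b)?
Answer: -294/27151961 ≈ -1.0828e-5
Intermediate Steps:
O(b) = (262 + b)/(2*b) (O(b) = (b + 262)/(b + b) = (262 + b)/((2*b)) = (262 + b)*(1/(2*b)) = (262 + b)/(2*b))
1/(-92355 + O(147)) = 1/(-92355 + (1/2)*(262 + 147)/147) = 1/(-92355 + (1/2)*(1/147)*409) = 1/(-92355 + 409/294) = 1/(-27151961/294) = -294/27151961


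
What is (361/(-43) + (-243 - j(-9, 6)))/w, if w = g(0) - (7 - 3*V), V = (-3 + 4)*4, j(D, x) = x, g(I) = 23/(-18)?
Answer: -199224/2881 ≈ -69.151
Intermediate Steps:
g(I) = -23/18 (g(I) = 23*(-1/18) = -23/18)
V = 4 (V = 1*4 = 4)
w = 67/18 (w = -23/18 - (7 - 3*4) = -23/18 - (7 - 12) = -23/18 - 1*(-5) = -23/18 + 5 = 67/18 ≈ 3.7222)
(361/(-43) + (-243 - j(-9, 6)))/w = (361/(-43) + (-243 - 1*6))/(67/18) = (361*(-1/43) + (-243 - 6))*(18/67) = (-361/43 - 249)*(18/67) = -11068/43*18/67 = -199224/2881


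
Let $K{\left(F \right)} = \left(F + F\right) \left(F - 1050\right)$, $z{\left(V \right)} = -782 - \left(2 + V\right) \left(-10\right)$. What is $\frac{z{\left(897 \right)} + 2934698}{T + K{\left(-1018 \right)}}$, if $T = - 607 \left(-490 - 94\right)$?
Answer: $\frac{1471453}{2282468} \approx 0.64468$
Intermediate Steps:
$z{\left(V \right)} = -762 + 10 V$ ($z{\left(V \right)} = -782 - \left(-20 - 10 V\right) = -782 + \left(20 + 10 V\right) = -762 + 10 V$)
$T = 354488$ ($T = \left(-607\right) \left(-584\right) = 354488$)
$K{\left(F \right)} = 2 F \left(-1050 + F\right)$
$\frac{z{\left(897 \right)} + 2934698}{T + K{\left(-1018 \right)}} = \frac{\left(-762 + 10 \cdot 897\right) + 2934698}{354488 + 2 \left(-1018\right) \left(-1050 - 1018\right)} = \frac{\left(-762 + 8970\right) + 2934698}{354488 + 2 \left(-1018\right) \left(-2068\right)} = \frac{8208 + 2934698}{354488 + 4210448} = \frac{2942906}{4564936} = 2942906 \cdot \frac{1}{4564936} = \frac{1471453}{2282468}$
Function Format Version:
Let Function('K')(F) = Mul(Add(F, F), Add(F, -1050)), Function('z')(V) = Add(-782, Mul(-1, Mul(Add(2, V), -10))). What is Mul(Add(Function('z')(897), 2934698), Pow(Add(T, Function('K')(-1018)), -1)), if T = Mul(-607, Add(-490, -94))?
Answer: Rational(1471453, 2282468) ≈ 0.64468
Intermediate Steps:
Function('z')(V) = Add(-762, Mul(10, V)) (Function('z')(V) = Add(-782, Mul(-1, Add(-20, Mul(-10, V)))) = Add(-782, Add(20, Mul(10, V))) = Add(-762, Mul(10, V)))
T = 354488 (T = Mul(-607, -584) = 354488)
Function('K')(F) = Mul(2, F, Add(-1050, F)) (Function('K')(F) = Mul(Mul(2, F), Add(-1050, F)) = Mul(2, F, Add(-1050, F)))
Mul(Add(Function('z')(897), 2934698), Pow(Add(T, Function('K')(-1018)), -1)) = Mul(Add(Add(-762, Mul(10, 897)), 2934698), Pow(Add(354488, Mul(2, -1018, Add(-1050, -1018))), -1)) = Mul(Add(Add(-762, 8970), 2934698), Pow(Add(354488, Mul(2, -1018, -2068)), -1)) = Mul(Add(8208, 2934698), Pow(Add(354488, 4210448), -1)) = Mul(2942906, Pow(4564936, -1)) = Mul(2942906, Rational(1, 4564936)) = Rational(1471453, 2282468)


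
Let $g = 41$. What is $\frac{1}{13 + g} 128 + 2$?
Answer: $\frac{118}{27} \approx 4.3704$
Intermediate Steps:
$\frac{1}{13 + g} 128 + 2 = \frac{1}{13 + 41} \cdot 128 + 2 = \frac{1}{54} \cdot 128 + 2 = \frac{64}{27} + 2 = \frac{118}{27}$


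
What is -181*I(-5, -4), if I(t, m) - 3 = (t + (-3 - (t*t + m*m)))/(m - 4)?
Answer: -13213/8 ≈ -1651.6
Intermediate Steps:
I(t, m) = 3 + (-3 + t - m² - t²)/(-4 + m) (I(t, m) = 3 + (t + (-3 - (t*t + m*m)))/(m - 4) = 3 + (t + (-3 - (t² + m²)))/(-4 + m) = 3 + (t + (-3 - (m² + t²)))/(-4 + m) = 3 + (t + (-3 + (-m² - t²)))/(-4 + m) = 3 + (t + (-3 - m² - t²))/(-4 + m) = 3 + (-3 + t - m² - t²)/(-4 + m))
-181*I(-5, -4) = -181*(-15 - 5 - 1*(-4)² - 1*(-5)² + 3*(-4))/(-4 - 4) = -181*(-15 - 5 - 1*16 - 1*25 - 12)/(-8) = -(-181)*(-15 - 5 - 16 - 25 - 12)/8 = -(-181)*(-73)/8 = -181*73/8 = -13213/8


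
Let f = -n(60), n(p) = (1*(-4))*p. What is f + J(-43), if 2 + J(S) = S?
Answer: 195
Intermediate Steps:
n(p) = -4*p
f = 240 (f = -(-4)*60 = -1*(-240) = 240)
J(S) = -2 + S
f + J(-43) = 240 + (-2 - 43) = 240 - 45 = 195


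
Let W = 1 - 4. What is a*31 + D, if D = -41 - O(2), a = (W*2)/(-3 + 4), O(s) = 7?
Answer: -234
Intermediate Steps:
W = -3
a = -6 (a = (-3*2)/(-3 + 4) = -6/1 = -6*1 = -6)
D = -48 (D = -41 - 1*7 = -41 - 7 = -48)
a*31 + D = -6*31 - 48 = -186 - 48 = -234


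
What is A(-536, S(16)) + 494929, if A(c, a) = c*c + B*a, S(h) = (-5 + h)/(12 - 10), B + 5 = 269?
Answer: 783677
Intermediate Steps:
B = 264 (B = -5 + 269 = 264)
S(h) = -5/2 + h/2 (S(h) = (-5 + h)/2 = (-5 + h)*(½) = -5/2 + h/2)
A(c, a) = c² + 264*a (A(c, a) = c*c + 264*a = c² + 264*a)
A(-536, S(16)) + 494929 = ((-536)² + 264*(-5/2 + (½)*16)) + 494929 = (287296 + 264*(-5/2 + 8)) + 494929 = (287296 + 264*(11/2)) + 494929 = (287296 + 1452) + 494929 = 288748 + 494929 = 783677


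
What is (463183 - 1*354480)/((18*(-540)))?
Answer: -108703/9720 ≈ -11.183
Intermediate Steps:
(463183 - 1*354480)/((18*(-540))) = (463183 - 354480)/(-9720) = 108703*(-1/9720) = -108703/9720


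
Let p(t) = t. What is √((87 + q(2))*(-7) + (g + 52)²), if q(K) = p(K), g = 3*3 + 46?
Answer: √10826 ≈ 104.05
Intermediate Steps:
g = 55 (g = 9 + 46 = 55)
q(K) = K
√((87 + q(2))*(-7) + (g + 52)²) = √((87 + 2)*(-7) + (55 + 52)²) = √(89*(-7) + 107²) = √(-623 + 11449) = √10826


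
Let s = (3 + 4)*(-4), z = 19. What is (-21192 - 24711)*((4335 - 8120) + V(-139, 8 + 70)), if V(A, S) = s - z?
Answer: 175900296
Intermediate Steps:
s = -28 (s = 7*(-4) = -28)
V(A, S) = -47 (V(A, S) = -28 - 1*19 = -28 - 19 = -47)
(-21192 - 24711)*((4335 - 8120) + V(-139, 8 + 70)) = (-21192 - 24711)*((4335 - 8120) - 47) = -45903*(-3785 - 47) = -45903*(-3832) = 175900296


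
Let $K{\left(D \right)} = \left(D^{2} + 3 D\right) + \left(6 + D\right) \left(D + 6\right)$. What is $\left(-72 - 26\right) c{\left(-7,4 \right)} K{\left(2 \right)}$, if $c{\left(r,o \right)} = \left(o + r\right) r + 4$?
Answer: $-181300$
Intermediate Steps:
$c{\left(r,o \right)} = 4 + r \left(o + r\right)$ ($c{\left(r,o \right)} = r \left(o + r\right) + 4 = 4 + r \left(o + r\right)$)
$K{\left(D \right)} = D^{2} + \left(6 + D\right)^{2} + 3 D$ ($K{\left(D \right)} = \left(D^{2} + 3 D\right) + \left(6 + D\right) \left(6 + D\right) = \left(D^{2} + 3 D\right) + \left(6 + D\right)^{2} = D^{2} + \left(6 + D\right)^{2} + 3 D$)
$\left(-72 - 26\right) c{\left(-7,4 \right)} K{\left(2 \right)} = \left(-72 - 26\right) \left(4 + \left(-7\right)^{2} + 4 \left(-7\right)\right) \left(36 + 2 \cdot 2^{2} + 15 \cdot 2\right) = - 98 \left(4 + 49 - 28\right) \left(36 + 2 \cdot 4 + 30\right) = \left(-98\right) 25 \left(36 + 8 + 30\right) = \left(-2450\right) 74 = -181300$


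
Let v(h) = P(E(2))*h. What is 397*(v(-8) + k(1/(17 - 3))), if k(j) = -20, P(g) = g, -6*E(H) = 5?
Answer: -15880/3 ≈ -5293.3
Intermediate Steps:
E(H) = -5/6 (E(H) = -1/6*5 = -5/6)
v(h) = -5*h/6
397*(v(-8) + k(1/(17 - 3))) = 397*(-5/6*(-8) - 20) = 397*(20/3 - 20) = 397*(-40/3) = -15880/3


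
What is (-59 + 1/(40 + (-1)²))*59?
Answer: -142662/41 ≈ -3479.6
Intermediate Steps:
(-59 + 1/(40 + (-1)²))*59 = (-59 + 1/(40 + 1))*59 = (-59 + 1/41)*59 = -2418/41*59 = -142662/41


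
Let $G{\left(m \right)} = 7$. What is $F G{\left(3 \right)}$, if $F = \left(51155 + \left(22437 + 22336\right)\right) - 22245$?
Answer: $515781$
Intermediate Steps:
$F = 73683$ ($F = \left(51155 + 44773\right) - 22245 = 95928 - 22245 = 73683$)
$F G{\left(3 \right)} = 73683 \cdot 7 = 515781$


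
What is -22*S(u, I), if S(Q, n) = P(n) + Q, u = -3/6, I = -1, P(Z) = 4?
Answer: -77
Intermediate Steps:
u = -1/2 (u = -3*1/6 = -1/2 ≈ -0.50000)
S(Q, n) = 4 + Q
-22*S(u, I) = -22*(4 - 1/2) = -22*7/2 = -77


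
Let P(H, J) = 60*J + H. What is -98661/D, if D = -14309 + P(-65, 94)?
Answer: 98661/8734 ≈ 11.296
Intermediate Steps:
P(H, J) = H + 60*J
D = -8734 (D = -14309 + (-65 + 60*94) = -14309 + (-65 + 5640) = -14309 + 5575 = -8734)
-98661/D = -98661/(-8734) = -98661*(-1/8734) = 98661/8734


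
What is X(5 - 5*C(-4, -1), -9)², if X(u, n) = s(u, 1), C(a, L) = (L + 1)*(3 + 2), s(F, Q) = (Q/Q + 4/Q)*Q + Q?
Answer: 36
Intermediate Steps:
s(F, Q) = Q + Q*(1 + 4/Q) (s(F, Q) = (1 + 4/Q)*Q + Q = Q*(1 + 4/Q) + Q = Q + Q*(1 + 4/Q))
C(a, L) = 5 + 5*L (C(a, L) = (1 + L)*5 = 5 + 5*L)
X(u, n) = 6 (X(u, n) = 4 + 2*1 = 4 + 2 = 6)
X(5 - 5*C(-4, -1), -9)² = 6² = 36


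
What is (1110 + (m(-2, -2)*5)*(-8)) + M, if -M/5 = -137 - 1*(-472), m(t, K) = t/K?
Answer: -605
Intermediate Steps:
M = -1675 (M = -5*(-137 - 1*(-472)) = -5*(-137 + 472) = -5*335 = -1675)
(1110 + (m(-2, -2)*5)*(-8)) + M = (1110 + (-2/(-2)*5)*(-8)) - 1675 = (1110 + (-2*(-1/2)*5)*(-8)) - 1675 = (1110 + (1*5)*(-8)) - 1675 = (1110 + 5*(-8)) - 1675 = (1110 - 40) - 1675 = 1070 - 1675 = -605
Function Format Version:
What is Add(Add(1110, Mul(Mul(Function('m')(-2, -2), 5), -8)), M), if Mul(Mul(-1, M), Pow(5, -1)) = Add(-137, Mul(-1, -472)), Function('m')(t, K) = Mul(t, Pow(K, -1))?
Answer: -605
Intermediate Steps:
M = -1675 (M = Mul(-5, Add(-137, Mul(-1, -472))) = Mul(-5, Add(-137, 472)) = Mul(-5, 335) = -1675)
Add(Add(1110, Mul(Mul(Function('m')(-2, -2), 5), -8)), M) = Add(Add(1110, Mul(Mul(Mul(-2, Pow(-2, -1)), 5), -8)), -1675) = Add(Add(1110, Mul(Mul(Mul(-2, Rational(-1, 2)), 5), -8)), -1675) = Add(Add(1110, Mul(Mul(1, 5), -8)), -1675) = Add(Add(1110, Mul(5, -8)), -1675) = Add(Add(1110, -40), -1675) = Add(1070, -1675) = -605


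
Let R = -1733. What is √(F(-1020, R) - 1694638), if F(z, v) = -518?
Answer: 2*I*√423789 ≈ 1302.0*I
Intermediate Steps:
√(F(-1020, R) - 1694638) = √(-518 - 1694638) = √(-1695156) = 2*I*√423789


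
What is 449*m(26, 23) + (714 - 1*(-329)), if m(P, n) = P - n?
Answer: 2390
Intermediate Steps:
449*m(26, 23) + (714 - 1*(-329)) = 449*(26 - 1*23) + (714 - 1*(-329)) = 449*(26 - 23) + (714 + 329) = 449*3 + 1043 = 1347 + 1043 = 2390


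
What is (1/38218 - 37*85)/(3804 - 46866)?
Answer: 40065203/548581172 ≈ 0.073034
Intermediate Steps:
(1/38218 - 37*85)/(3804 - 46866) = (1/38218 - 3145)/(-43062) = -120195609/38218*(-1/43062) = 40065203/548581172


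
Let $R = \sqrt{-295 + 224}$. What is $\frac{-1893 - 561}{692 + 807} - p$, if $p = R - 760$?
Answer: $\frac{1136786}{1499} - i \sqrt{71} \approx 758.36 - 8.4261 i$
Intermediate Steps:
$R = i \sqrt{71}$ ($R = \sqrt{-71} = i \sqrt{71} \approx 8.4261 i$)
$p = -760 + i \sqrt{71}$ ($p = i \sqrt{71} - 760 = -760 + i \sqrt{71} \approx -760.0 + 8.4261 i$)
$\frac{-1893 - 561}{692 + 807} - p = \frac{-1893 - 561}{692 + 807} - \left(-760 + i \sqrt{71}\right) = - \frac{2454}{1499} + \left(760 - i \sqrt{71}\right) = \frac{1136786}{1499} - i \sqrt{71}$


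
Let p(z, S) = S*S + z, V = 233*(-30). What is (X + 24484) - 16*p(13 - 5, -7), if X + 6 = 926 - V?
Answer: 31482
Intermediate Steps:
V = -6990
p(z, S) = z + S² (p(z, S) = S² + z = z + S²)
X = 7910 (X = -6 + (926 - 1*(-6990)) = -6 + (926 + 6990) = -6 + 7916 = 7910)
(X + 24484) - 16*p(13 - 5, -7) = (7910 + 24484) - 16*((13 - 5) + (-7)²) = 32394 - 16*(8 + 49) = 32394 - 16*57 = 32394 - 912 = 31482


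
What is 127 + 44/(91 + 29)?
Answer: 3821/30 ≈ 127.37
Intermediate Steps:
127 + 44/(91 + 29) = 127 + 44/120 = 127 + (1/120)*44 = 127 + 11/30 = 3821/30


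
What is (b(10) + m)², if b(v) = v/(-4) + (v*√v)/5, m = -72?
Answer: 22361/4 - 298*√10 ≈ 4647.9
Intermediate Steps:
b(v) = -v/4 + v^(3/2)/5 (b(v) = v*(-¼) + v^(3/2)*(⅕) = -v/4 + v^(3/2)/5)
(b(10) + m)² = ((-¼*10 + 10^(3/2)/5) - 72)² = ((-5/2 + (10*√10)/5) - 72)² = ((-5/2 + 2*√10) - 72)² = (-149/2 + 2*√10)²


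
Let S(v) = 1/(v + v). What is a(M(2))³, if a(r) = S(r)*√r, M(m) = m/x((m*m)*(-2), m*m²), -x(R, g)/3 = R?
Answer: 3*√3 ≈ 5.1962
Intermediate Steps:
x(R, g) = -3*R
M(m) = 1/(6*m) (M(m) = m/((-3*m*m*(-2))) = m/((-3*m²*(-2))) = m/((-(-6)*m²)) = m/((6*m²)) = m*(1/(6*m²)) = 1/(6*m))
S(v) = 1/(2*v)
a(r) = 1/(2*√r) (a(r) = (1/(2*r))*√r = 1/(2*√r))
a(M(2))³ = (1/(2*√((⅙)/2)))³ = (1/(2*√((⅙)*(½))))³ = (1/(2*12^(-½)))³ = ((2*√3)/2)³ = (√3)³ = 3*√3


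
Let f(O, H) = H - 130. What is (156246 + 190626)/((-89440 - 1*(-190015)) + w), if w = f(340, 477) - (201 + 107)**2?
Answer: 173436/3029 ≈ 57.258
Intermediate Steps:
f(O, H) = -130 + H
w = -94517 (w = (-130 + 477) - (201 + 107)**2 = 347 - 1*308**2 = 347 - 1*94864 = 347 - 94864 = -94517)
(156246 + 190626)/((-89440 - 1*(-190015)) + w) = (156246 + 190626)/((-89440 - 1*(-190015)) - 94517) = 346872/((-89440 + 190015) - 94517) = 346872/(100575 - 94517) = 346872/6058 = 346872*(1/6058) = 173436/3029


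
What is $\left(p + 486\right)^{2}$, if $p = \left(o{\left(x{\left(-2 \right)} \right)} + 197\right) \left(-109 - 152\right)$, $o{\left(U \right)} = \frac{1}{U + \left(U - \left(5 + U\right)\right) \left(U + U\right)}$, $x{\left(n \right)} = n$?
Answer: $\frac{10381775881}{4} \approx 2.5954 \cdot 10^{9}$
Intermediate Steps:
$o{\left(U \right)} = - \frac{1}{9 U}$ ($o{\left(U \right)} = \frac{1}{U - 5 \cdot 2 U} = \frac{1}{U - 10 U} = \frac{1}{\left(-9\right) U} = - \frac{1}{9 U}$)
$p = - \frac{102863}{2}$ ($p = \left(- \frac{1}{9 \left(-2\right)} + 197\right) \left(-109 - 152\right) = \left(\left(- \frac{1}{9}\right) \left(- \frac{1}{2}\right) + 197\right) \left(-261\right) = \left(\frac{1}{18} + 197\right) \left(-261\right) = \frac{3547}{18} \left(-261\right) = - \frac{102863}{2} \approx -51432.0$)
$\left(p + 486\right)^{2} = \left(- \frac{102863}{2} + 486\right)^{2} = \left(- \frac{101891}{2}\right)^{2} = \frac{10381775881}{4}$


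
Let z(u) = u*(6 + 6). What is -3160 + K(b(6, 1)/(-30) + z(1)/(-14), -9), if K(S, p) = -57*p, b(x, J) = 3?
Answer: -2647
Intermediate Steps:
z(u) = 12*u (z(u) = u*12 = 12*u)
-3160 + K(b(6, 1)/(-30) + z(1)/(-14), -9) = -3160 - 57*(-9) = -3160 + 513 = -2647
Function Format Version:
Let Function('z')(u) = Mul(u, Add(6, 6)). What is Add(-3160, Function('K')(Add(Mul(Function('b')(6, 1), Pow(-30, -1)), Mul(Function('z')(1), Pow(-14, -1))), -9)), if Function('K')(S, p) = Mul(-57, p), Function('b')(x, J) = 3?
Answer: -2647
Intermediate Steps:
Function('z')(u) = Mul(12, u) (Function('z')(u) = Mul(u, 12) = Mul(12, u))
Add(-3160, Function('K')(Add(Mul(Function('b')(6, 1), Pow(-30, -1)), Mul(Function('z')(1), Pow(-14, -1))), -9)) = Add(-3160, Mul(-57, -9)) = Add(-3160, 513) = -2647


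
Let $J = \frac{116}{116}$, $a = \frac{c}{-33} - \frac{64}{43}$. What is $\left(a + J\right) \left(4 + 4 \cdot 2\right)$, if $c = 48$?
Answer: $- \frac{11028}{473} \approx -23.315$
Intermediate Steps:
$a = - \frac{1392}{473}$ ($a = \frac{48}{-33} - \frac{64}{43} = 48 \left(- \frac{1}{33}\right) - \frac{64}{43} = - \frac{16}{11} - \frac{64}{43} = - \frac{1392}{473} \approx -2.9429$)
$J = 1$ ($J = 116 \cdot \frac{1}{116} = 1$)
$\left(a + J\right) \left(4 + 4 \cdot 2\right) = \left(- \frac{1392}{473} + 1\right) \left(4 + 4 \cdot 2\right) = - \frac{919 \left(4 + 8\right)}{473} = \left(- \frac{919}{473}\right) 12 = - \frac{11028}{473}$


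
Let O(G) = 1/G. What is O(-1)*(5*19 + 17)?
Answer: -112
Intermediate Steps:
O(-1)*(5*19 + 17) = (5*19 + 17)/(-1) = -(95 + 17) = -1*112 = -112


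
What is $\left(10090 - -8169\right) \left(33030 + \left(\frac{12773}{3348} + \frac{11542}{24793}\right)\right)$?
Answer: $\frac{1615082377925225}{2677644} \approx 6.0317 \cdot 10^{8}$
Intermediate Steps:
$\left(10090 - -8169\right) \left(33030 + \left(\frac{12773}{3348} + \frac{11542}{24793}\right)\right) = \left(10090 + \left(-96 + 8265\right)\right) \left(33030 + \left(12773 \cdot \frac{1}{3348} + 11542 \cdot \frac{1}{24793}\right)\right) = \left(10090 + 8169\right) \left(33030 + \left(\frac{12773}{3348} + \frac{11542}{24793}\right)\right) = 18259 \left(33030 + \frac{355323605}{83006964}\right) = 18259 \cdot \frac{2742075344525}{83006964} = \frac{1615082377925225}{2677644}$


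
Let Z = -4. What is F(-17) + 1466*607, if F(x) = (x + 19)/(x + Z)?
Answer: 18687100/21 ≈ 8.8986e+5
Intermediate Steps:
F(x) = (19 + x)/(-4 + x) (F(x) = (x + 19)/(x - 4) = (19 + x)/(-4 + x))
F(-17) + 1466*607 = (19 - 17)/(-4 - 17) + 1466*607 = 2/(-21) + 889862 = -1/21*2 + 889862 = -2/21 + 889862 = 18687100/21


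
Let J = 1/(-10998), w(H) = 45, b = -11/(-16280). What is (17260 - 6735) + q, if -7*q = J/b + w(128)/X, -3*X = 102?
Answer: 1967856095/186966 ≈ 10525.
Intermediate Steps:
b = 1/1480 (b = -11*(-1/16280) = 1/1480 ≈ 0.00067568)
X = -34 (X = -⅓*102 = -34)
J = -1/10998 ≈ -9.0926e-5
q = 38945/186966 (q = -(-1/(10998*1/1480) + 45/(-34))/7 = -(-1/10998*1480 + 45*(-1/34))/7 = -(-740/5499 - 45/34)/7 = -⅐*(-272615/186966) = 38945/186966 ≈ 0.20830)
(17260 - 6735) + q = (17260 - 6735) + 38945/186966 = 10525 + 38945/186966 = 1967856095/186966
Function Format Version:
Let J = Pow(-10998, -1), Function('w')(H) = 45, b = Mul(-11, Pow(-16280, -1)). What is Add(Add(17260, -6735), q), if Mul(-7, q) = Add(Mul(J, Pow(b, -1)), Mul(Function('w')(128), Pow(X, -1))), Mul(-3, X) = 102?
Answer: Rational(1967856095, 186966) ≈ 10525.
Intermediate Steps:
b = Rational(1, 1480) (b = Mul(-11, Rational(-1, 16280)) = Rational(1, 1480) ≈ 0.00067568)
X = -34 (X = Mul(Rational(-1, 3), 102) = -34)
J = Rational(-1, 10998) ≈ -9.0926e-5
q = Rational(38945, 186966) (q = Mul(Rational(-1, 7), Add(Mul(Rational(-1, 10998), Pow(Rational(1, 1480), -1)), Mul(45, Pow(-34, -1)))) = Mul(Rational(-1, 7), Add(Mul(Rational(-1, 10998), 1480), Mul(45, Rational(-1, 34)))) = Mul(Rational(-1, 7), Add(Rational(-740, 5499), Rational(-45, 34))) = Mul(Rational(-1, 7), Rational(-272615, 186966)) = Rational(38945, 186966) ≈ 0.20830)
Add(Add(17260, -6735), q) = Add(Add(17260, -6735), Rational(38945, 186966)) = Add(10525, Rational(38945, 186966)) = Rational(1967856095, 186966)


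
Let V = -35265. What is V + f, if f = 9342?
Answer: -25923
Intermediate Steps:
V + f = -35265 + 9342 = -25923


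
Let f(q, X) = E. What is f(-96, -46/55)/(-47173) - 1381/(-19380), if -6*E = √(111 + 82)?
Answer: 1381/19380 + √193/283038 ≈ 0.071308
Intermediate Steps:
E = -√193/6 (E = -√(111 + 82)/6 = -√193/6 ≈ -2.3154)
f(q, X) = -√193/6
f(-96, -46/55)/(-47173) - 1381/(-19380) = -√193/6/(-47173) - 1381/(-19380) = -√193/6*(-1/47173) - 1381*(-1/19380) = √193/283038 + 1381/19380 = 1381/19380 + √193/283038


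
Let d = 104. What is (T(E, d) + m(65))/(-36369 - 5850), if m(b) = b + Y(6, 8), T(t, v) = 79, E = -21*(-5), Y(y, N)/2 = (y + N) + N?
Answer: -188/42219 ≈ -0.0044530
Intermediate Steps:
Y(y, N) = 2*y + 4*N (Y(y, N) = 2*((y + N) + N) = 2*((N + y) + N) = 2*(y + 2*N) = 2*y + 4*N)
E = 105
m(b) = 44 + b (m(b) = b + (2*6 + 4*8) = b + (12 + 32) = b + 44 = 44 + b)
(T(E, d) + m(65))/(-36369 - 5850) = (79 + (44 + 65))/(-36369 - 5850) = (79 + 109)/(-42219) = 188*(-1/42219) = -188/42219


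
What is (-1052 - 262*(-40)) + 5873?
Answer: 15301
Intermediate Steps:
(-1052 - 262*(-40)) + 5873 = (-1052 + 10480) + 5873 = 9428 + 5873 = 15301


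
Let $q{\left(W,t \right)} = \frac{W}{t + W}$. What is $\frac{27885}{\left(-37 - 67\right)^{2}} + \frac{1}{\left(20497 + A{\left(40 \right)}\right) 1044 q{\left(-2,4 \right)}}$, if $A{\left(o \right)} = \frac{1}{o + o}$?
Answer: $\frac{70616306185}{27390567744} \approx 2.5781$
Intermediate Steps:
$q{\left(W,t \right)} = \frac{W}{W + t}$
$A{\left(o \right)} = \frac{1}{2 o}$
$\frac{27885}{\left(-37 - 67\right)^{2}} + \frac{1}{\left(20497 + A{\left(40 \right)}\right) 1044 q{\left(-2,4 \right)}} = \frac{27885}{\left(-37 - 67\right)^{2}} + \frac{1}{\left(20497 + \frac{1}{2 \cdot 40}\right) 1044 \left(- \frac{2}{-2 + 4}\right)} = \frac{27885}{\left(-104\right)^{2}} + \frac{1}{\left(20497 + \frac{1}{2} \cdot \frac{1}{40}\right) 1044 \left(- \frac{2}{2}\right)} = \frac{27885}{10816} + \frac{1}{\left(20497 + \frac{1}{80}\right) 1044 \left(\left(-2\right) \frac{1}{2}\right)} = 27885 \cdot \frac{1}{10816} + \frac{1}{\frac{1639761}{80} \cdot 1044 \left(-1\right)} = \frac{165}{64} + \frac{80}{1639761 \left(-1044\right)} = \frac{165}{64} + \frac{80}{1639761} \left(- \frac{1}{1044}\right) = \frac{165}{64} - \frac{20}{427977621} = \frac{70616306185}{27390567744}$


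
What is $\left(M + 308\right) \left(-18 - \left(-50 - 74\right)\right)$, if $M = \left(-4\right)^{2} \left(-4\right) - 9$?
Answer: $24910$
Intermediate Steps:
$M = -73$ ($M = 16 \left(-4\right) - 9 = -64 - 9 = -73$)
$\left(M + 308\right) \left(-18 - \left(-50 - 74\right)\right) = \left(-73 + 308\right) \left(-18 - \left(-50 - 74\right)\right) = 235 \left(-18 - \left(-50 - 74\right)\right) = 235 \left(-18 - -124\right) = 235 \left(-18 + 124\right) = 235 \cdot 106 = 24910$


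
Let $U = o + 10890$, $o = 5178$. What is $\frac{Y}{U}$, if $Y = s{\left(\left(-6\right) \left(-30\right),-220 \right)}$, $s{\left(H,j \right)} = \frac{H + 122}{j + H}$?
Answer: $- \frac{151}{321360} \approx -0.00046988$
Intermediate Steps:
$s{\left(H,j \right)} = \frac{122 + H}{H + j}$
$Y = - \frac{151}{20}$ ($Y = \frac{122 - -180}{\left(-6\right) \left(-30\right) - 220} = \frac{122 + 180}{180 - 220} = \frac{1}{-40} \cdot 302 = \left(- \frac{1}{40}\right) 302 = - \frac{151}{20} \approx -7.55$)
$U = 16068$ ($U = 5178 + 10890 = 16068$)
$\frac{Y}{U} = - \frac{151}{20 \cdot 16068} = \left(- \frac{151}{20}\right) \frac{1}{16068} = - \frac{151}{321360}$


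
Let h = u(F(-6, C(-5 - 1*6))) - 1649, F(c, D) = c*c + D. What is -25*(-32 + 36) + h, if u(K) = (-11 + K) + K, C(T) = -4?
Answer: -1696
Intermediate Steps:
F(c, D) = D + c**2 (F(c, D) = c**2 + D = D + c**2)
u(K) = -11 + 2*K
h = -1596 (h = (-11 + 2*(-4 + (-6)**2)) - 1649 = (-11 + 2*(-4 + 36)) - 1649 = (-11 + 2*32) - 1649 = (-11 + 64) - 1649 = 53 - 1649 = -1596)
-25*(-32 + 36) + h = -25*(-32 + 36) - 1596 = -25*4 - 1596 = -100 - 1596 = -1696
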